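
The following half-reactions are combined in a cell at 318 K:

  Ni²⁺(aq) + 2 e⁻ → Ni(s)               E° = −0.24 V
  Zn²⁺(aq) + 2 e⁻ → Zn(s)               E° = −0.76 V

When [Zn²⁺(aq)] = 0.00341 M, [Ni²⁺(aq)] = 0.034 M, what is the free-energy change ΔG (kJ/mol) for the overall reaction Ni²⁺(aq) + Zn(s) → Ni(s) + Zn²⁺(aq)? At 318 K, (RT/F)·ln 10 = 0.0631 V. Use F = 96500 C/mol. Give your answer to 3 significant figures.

−106 kJ/mol

With Ni²⁺/Ni reduced at the cathode, E°cell = −0.24 − (−0.76) = +0.52 V and n = 2.
Here Q = [Zn²⁺(aq)] / [Ni²⁺(aq)] = 0.1 (log Q = −0.999), giving E = +0.52 − (0.0631/2)·(−0.999) = +0.5515 V.
Finally ΔG = −nFE = −(2)(96500 C/mol)(+0.5515 V) = −106 kJ/mol.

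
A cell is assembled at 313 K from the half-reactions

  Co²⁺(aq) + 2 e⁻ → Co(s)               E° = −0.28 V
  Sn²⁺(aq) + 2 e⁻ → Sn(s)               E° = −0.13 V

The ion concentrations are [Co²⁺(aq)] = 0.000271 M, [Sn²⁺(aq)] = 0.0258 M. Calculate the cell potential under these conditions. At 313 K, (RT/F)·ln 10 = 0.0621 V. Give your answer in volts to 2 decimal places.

+0.21 V

Sn²⁺/Sn is reduced (cathode, E° = −0.13 V) and Co²⁺/Co is oxidized (anode).
The standard potential is −0.13 − (−0.28) = +0.15 V and the balanced reaction transfers n = 2 electrons.
Balancing gives Sn²⁺(aq) + Co(s) → Sn(s) + Co²⁺(aq); hence Q = [Co²⁺(aq)] / [Sn²⁺(aq)] = 0.0105 (log Q = −1.979).
E = E° − (0.0621/n)·log Q = +0.15 − (0.0621/2)(−1.979) = +0.21 V.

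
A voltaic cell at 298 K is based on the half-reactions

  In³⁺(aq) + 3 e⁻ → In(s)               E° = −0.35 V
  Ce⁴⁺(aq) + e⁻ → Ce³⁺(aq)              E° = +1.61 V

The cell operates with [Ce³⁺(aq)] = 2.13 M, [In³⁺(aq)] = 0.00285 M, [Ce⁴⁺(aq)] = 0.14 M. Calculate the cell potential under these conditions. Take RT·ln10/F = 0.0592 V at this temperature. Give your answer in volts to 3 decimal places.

The Ce⁴⁺/Ce³⁺ couple has the more positive E°, so it is the cathode; In³⁺/In is the anode.
The standard potential is +1.61 − (−0.35) = +1.96 V and the balanced reaction transfers n = 3 electrons.
For the overall reaction 3 Ce⁴⁺(aq) + In(s) → 3 Ce³⁺(aq) + In³⁺(aq), Q = ([Ce³⁺(aq)]^3·[In³⁺(aq)]) / [Ce⁴⁺(aq)]^3 = 10, giving log Q = 1.002.
Applying E = E° − (RT ln10/nF)·log Q gives +1.96 − (0.0592/3)(1.002) = +1.940 V.

+1.940 V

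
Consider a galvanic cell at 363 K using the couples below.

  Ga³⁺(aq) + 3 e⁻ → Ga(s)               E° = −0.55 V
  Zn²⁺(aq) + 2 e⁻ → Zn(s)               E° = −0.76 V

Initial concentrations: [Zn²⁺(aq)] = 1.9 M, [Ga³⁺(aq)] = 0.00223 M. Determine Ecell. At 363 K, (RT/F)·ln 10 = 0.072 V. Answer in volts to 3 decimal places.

Since E°(Ga³⁺/Ga) > E°(Zn²⁺/Zn), Ga³⁺/Ga serves as the cathode.
The standard potential is −0.55 − (−0.76) = +0.21 V and the balanced reaction transfers n = 6 electrons.
For the overall reaction 2 Ga³⁺(aq) + 3 Zn(s) → 2 Ga(s) + 3 Zn²⁺(aq), Q = [Zn²⁺(aq)]^3 / [Ga³⁺(aq)]^2 = 1.38×10^6, giving log Q = 6.140.
By the Nernst equation, E = +0.21 − (0.072/6)·(6.140) = +0.136 V.

+0.136 V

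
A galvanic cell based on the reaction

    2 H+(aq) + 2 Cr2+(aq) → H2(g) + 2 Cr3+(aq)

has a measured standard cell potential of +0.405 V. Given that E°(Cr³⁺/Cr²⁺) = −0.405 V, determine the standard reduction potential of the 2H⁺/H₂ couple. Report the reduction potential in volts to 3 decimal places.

In the reaction as written the 2H⁺/H₂ couple is reduced (cathode) and Cr³⁺/Cr²⁺ is oxidized (anode), so E°cell = E°(2H⁺/H₂) − E°(Cr³⁺/Cr²⁺).
E°(2H⁺/H₂) = E°cell + E°(anode) = +0.405 + (−0.405) = +0.000 V.

+0.000 V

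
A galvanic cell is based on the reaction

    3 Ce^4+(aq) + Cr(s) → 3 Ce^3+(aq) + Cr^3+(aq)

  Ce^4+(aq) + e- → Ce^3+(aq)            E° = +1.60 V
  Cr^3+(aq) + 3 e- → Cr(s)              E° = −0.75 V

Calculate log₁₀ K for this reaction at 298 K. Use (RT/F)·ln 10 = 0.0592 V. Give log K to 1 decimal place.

log K = 119.1

The Ce⁴⁺/Ce³⁺ couple is reduced (cathode); E°cell = +1.60 − (−0.75) = +2.35 V with n = 3.
At equilibrium E = 0, so log K = nE°cell / 0.0592 = (3)(+2.35) / 0.0592 = 119.1.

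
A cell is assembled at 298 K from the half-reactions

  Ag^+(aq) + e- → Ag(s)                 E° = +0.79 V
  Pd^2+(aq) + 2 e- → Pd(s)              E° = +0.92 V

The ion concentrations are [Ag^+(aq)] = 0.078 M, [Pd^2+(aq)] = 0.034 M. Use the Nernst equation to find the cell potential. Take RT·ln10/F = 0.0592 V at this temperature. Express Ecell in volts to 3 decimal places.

Since E°(Pd²⁺/Pd) > E°(Ag⁺/Ag), Pd²⁺/Pd serves as the cathode.
E°cell = E°cat − E°an = +0.92 − (+0.79) = +0.13 V; n = 2.
For the overall reaction Pd^2+(aq) + 2 Ag(s) → Pd(s) + 2 Ag^+(aq), Q = [Ag^+(aq)]^2 / [Pd^2+(aq)] = 0.179, giving log Q = −0.747.
By the Nernst equation, E = +0.13 − (0.0592/2)·(−0.747) = +0.152 V.

+0.152 V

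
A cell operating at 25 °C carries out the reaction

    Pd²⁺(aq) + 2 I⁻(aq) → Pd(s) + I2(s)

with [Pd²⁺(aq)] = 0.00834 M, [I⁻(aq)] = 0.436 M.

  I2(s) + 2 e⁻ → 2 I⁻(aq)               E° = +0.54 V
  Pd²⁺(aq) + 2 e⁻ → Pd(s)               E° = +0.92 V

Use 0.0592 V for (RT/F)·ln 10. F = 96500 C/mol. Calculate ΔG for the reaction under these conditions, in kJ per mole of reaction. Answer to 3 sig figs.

E°cell = +0.92 − (+0.54) = +0.38 V; the balanced reaction transfers n = 2 electrons.
Q = 1 / ([Pd²⁺(aq)]·[I⁻(aq)]^2) = 631, so log Q = 2.800 and E = +0.38 − (0.0592/2)(2.800) = +0.2971 V.
ΔG = −nFE = −(2)(96500)(+0.2971) J/mol = −57.3 kJ/mol.

−57.3 kJ/mol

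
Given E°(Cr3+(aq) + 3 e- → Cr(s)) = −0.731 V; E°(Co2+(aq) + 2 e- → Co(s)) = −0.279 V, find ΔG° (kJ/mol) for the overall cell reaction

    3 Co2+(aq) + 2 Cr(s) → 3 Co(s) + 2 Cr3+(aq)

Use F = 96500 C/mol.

In the reaction as written Co2+(aq) is reduced, so the Co²⁺/Co couple is the cathode and Cr³⁺/Cr is the anode.
E°cell = −0.279 − (−0.731) = +0.452 V; balancing electrons gives n = 6.
ΔG° = −nFE°cell = −(6)(96500)(+0.452) J/mol = −262 kJ/mol.

−262 kJ/mol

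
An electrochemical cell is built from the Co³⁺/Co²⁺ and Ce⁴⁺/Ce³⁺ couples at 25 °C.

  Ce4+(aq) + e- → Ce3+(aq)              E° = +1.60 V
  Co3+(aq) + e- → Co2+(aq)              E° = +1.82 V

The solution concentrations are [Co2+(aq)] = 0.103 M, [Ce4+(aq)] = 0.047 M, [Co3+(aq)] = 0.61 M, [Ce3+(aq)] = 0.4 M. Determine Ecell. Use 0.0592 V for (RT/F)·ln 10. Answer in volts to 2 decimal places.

+0.32 V

The Co³⁺/Co²⁺ couple has the more positive E°, so it is the cathode; Ce⁴⁺/Ce³⁺ is the anode.
The standard potential is +1.82 − (+1.60) = +0.22 V and the balanced reaction transfers n = 1 electron.
Balancing gives Co3+(aq) + Ce3+(aq) → Co2+(aq) + Ce4+(aq); hence Q = ([Co2+(aq)]·[Ce4+(aq)]) / ([Co3+(aq)]·[Ce3+(aq)]) = 0.0198 (log Q = −1.702).
E = E° − (0.0592/n)·log Q = +0.22 − (0.0592/1)(−1.702) = +0.32 V.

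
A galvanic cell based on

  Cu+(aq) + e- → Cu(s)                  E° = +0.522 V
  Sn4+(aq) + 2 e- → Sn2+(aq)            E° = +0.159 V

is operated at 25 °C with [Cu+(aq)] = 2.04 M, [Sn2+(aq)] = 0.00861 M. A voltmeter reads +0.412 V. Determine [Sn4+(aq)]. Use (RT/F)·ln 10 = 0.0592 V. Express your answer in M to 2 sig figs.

0.00079 M

Cu⁺/Cu is the cathode (higher E°); E°cell = +0.522 − (+0.159) = +0.363 V with n = 2.
Since E = E° − (0.0592/n)·log Q, log Q = n(E° − E)/0.0592 = −1.655.
Balancing electrons gives 2 Cu+(aq) + Sn2+(aq) → 2 Cu(s) + Sn4+(aq); thus Q = [Sn4+(aq)] / ([Cu+(aq)]^2·[Sn2+(aq)]).
Isolating [Sn4+(aq)] in Q = 10^{−1.655} yields log [Sn4+(aq)] = −3.101, i.e. 0.00079 M.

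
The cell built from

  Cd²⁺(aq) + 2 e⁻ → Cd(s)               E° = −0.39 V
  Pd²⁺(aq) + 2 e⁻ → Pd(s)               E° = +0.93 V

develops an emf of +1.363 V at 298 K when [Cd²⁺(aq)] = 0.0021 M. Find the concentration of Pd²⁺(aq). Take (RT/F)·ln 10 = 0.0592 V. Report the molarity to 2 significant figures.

Pd²⁺/Pd is the cathode (higher E°); E°cell = +0.93 − (−0.39) = +1.32 V with n = 2.
Rearranging E = E° − (0.0592/n)·log Q gives log Q = 2(+1.32 − (+1.363))/0.0592 = −1.453.
Balancing electrons gives Pd²⁺(aq) + Cd(s) → Pd(s) + Cd²⁺(aq); thus Q = [Cd²⁺(aq)] / [Pd²⁺(aq)].
Isolating [Pd²⁺(aq)] in Q = 10^{−1.453} yields log [Pd²⁺(aq)] = −1.225, i.e. 0.060 M.

0.060 M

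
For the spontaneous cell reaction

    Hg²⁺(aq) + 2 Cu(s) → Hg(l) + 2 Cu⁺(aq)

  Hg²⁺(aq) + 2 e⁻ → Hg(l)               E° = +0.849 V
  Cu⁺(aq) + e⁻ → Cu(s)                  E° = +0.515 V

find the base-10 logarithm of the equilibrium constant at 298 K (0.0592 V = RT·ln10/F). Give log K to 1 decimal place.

The Hg²⁺/Hg couple is reduced (cathode); E°cell = +0.849 − (+0.515) = +0.334 V with n = 2.
At equilibrium E = 0, so log K = nE°cell / 0.0592 = (2)(+0.334) / 0.0592 = 11.3.

log K = 11.3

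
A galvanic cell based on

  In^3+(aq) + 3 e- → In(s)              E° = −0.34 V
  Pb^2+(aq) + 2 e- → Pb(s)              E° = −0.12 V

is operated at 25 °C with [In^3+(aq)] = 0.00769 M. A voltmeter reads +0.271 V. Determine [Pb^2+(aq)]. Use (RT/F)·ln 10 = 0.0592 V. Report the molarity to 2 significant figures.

2.1 M

The Pb²⁺/Pb couple has the larger reduction potential, so it is the cathode: E°cell = −0.12 − (−0.34) = +0.22 V and n = 6.
Rearranging E = E° − (0.0592/n)·log Q gives log Q = 6(+0.22 − (+0.271))/0.0592 = −5.169.
For 3 Pb^2+(aq) + 2 In(s) → 3 Pb(s) + 2 In^3+(aq), the reaction quotient is Q = [In^3+(aq)]^2 / [Pb^2+(aq)]^3.
Substituting the known concentrations and solving, log [Pb^2+(aq)] = 0.314 and [Pb^2+(aq)] = 2.1 M.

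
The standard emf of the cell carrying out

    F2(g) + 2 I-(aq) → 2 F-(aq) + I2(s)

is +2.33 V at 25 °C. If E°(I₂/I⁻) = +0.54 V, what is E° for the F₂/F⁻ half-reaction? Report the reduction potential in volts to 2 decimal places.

+2.87 V

In the reaction as written the F₂/F⁻ couple is reduced (cathode) and I₂/I⁻ is oxidized (anode), so E°cell = E°(F₂/F⁻) − E°(I₂/I⁻).
E°(F₂/F⁻) = E°cell + E°(anode) = +2.33 + (+0.54) = +2.87 V.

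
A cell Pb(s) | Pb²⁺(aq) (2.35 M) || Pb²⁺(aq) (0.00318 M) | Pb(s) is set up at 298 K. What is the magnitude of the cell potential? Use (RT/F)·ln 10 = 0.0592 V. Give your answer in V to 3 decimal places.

0.085 V

For a concentration cell E°cell = 0, since both electrodes use the same couple.
The compartment with the higher Pb²⁺(aq) concentration (2.35 M) acts as the cathode; ions are reduced there and produced at the dilute (0.00318 M) anode.
With n = 2, Ecell = −(0.0592/2)·log([dilute]/[conc]) = −(0.0592/2)·log(0.00318/2.35) = +0.085 V.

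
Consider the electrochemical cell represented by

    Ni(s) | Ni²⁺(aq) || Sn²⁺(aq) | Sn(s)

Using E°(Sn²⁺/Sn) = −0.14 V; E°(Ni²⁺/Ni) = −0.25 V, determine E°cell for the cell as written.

+0.11 V

By convention the left-hand electrode in cell notation is the anode (oxidation) and the right-hand electrode is the cathode (reduction).
E°cell = E°(right) − E°(left) = −0.14 − (−0.25) = +0.11 V.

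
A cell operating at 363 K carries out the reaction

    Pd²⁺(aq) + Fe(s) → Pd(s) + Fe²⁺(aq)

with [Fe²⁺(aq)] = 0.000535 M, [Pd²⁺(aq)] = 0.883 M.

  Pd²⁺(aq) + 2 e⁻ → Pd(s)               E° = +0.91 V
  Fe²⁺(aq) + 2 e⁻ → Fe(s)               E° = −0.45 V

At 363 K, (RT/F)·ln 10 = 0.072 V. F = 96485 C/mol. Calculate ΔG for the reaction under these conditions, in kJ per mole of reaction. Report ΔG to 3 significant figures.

−285 kJ/mol

The standard cell potential is +0.91 − (−0.45) = +1.36 V, with n = 2 electrons in the balanced equation.
Here Q = [Fe²⁺(aq)] / [Pd²⁺(aq)] = 0.000606 (log Q = −3.218), giving E = +1.36 − (0.072/2)·(−3.218) = +1.4758 V.
Finally ΔG = −nFE = −(2)(96485 C/mol)(+1.4758 V) = −285 kJ/mol.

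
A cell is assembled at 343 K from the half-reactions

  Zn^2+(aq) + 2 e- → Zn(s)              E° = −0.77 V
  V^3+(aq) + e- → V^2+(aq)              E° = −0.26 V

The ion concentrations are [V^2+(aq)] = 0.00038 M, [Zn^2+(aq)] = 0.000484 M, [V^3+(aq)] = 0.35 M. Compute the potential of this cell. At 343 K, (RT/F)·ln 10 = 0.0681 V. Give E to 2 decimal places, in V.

Since E°(V³⁺/V²⁺) > E°(Zn²⁺/Zn), V³⁺/V²⁺ serves as the cathode.
E°cell = −0.26 − (−0.77) = +0.51 V, with n = 2 electrons transferred.
For the overall reaction 2 V^3+(aq) + Zn(s) → 2 V^2+(aq) + Zn^2+(aq), Q = ([V^2+(aq)]^2·[Zn^2+(aq)]) / [V^3+(aq)]^2 = 5.71×10^−10, giving log Q = −9.244.
By the Nernst equation, E = +0.51 − (0.0681/2)·(−9.244) = +0.82 V.

+0.82 V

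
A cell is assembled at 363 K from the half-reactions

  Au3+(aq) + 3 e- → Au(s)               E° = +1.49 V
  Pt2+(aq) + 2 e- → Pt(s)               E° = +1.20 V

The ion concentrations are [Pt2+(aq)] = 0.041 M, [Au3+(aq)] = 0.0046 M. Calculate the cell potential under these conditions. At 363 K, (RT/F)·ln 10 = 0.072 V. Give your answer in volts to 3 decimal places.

The Au³⁺/Au couple has the more positive E°, so it is the cathode; Pt²⁺/Pt is the anode.
The standard potential is +1.49 − (+1.20) = +0.29 V and the balanced reaction transfers n = 6 electrons.
The balanced reaction is 2 Au3+(aq) + 3 Pt(s) → 2 Au(s) + 3 Pt2+(aq), so Q = [Pt2+(aq)]^3 / [Au3+(aq)]^2 = 3.26 and log Q = 0.513.
E = E° − (0.072/n)·log Q = +0.29 − (0.072/6)(0.513) = +0.284 V.

+0.284 V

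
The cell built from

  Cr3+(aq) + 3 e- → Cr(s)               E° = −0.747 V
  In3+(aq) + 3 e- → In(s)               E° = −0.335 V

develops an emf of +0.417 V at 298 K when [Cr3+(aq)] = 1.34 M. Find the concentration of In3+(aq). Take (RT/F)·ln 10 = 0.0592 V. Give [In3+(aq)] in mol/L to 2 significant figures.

2.4 M

The In³⁺/In couple has the larger reduction potential, so it is the cathode: E°cell = −0.335 − (−0.747) = +0.412 V and n = 3.
Since E = E° − (0.0592/n)·log Q, log Q = n(E° − E)/0.0592 = −0.253.
The balanced reaction is In3+(aq) + Cr(s) → In(s) + Cr3+(aq), so Q = [Cr3+(aq)] / [In3+(aq)].
Solving for the unknown gives log [In3+(aq)] = 0.380, so [In3+(aq)] ≈ 2.4 M.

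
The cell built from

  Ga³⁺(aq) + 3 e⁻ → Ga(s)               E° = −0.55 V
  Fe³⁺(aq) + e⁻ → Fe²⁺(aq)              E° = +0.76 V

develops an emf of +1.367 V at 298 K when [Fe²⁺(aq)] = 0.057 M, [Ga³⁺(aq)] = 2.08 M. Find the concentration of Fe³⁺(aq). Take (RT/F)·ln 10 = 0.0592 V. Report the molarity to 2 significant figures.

Fe³⁺/Fe²⁺ is the cathode (higher E°); E°cell = +0.76 − (−0.55) = +1.31 V with n = 3.
Since E = E° − (0.0592/n)·log Q, log Q = n(E° − E)/0.0592 = −2.889.
Balancing electrons gives 3 Fe³⁺(aq) + Ga(s) → 3 Fe²⁺(aq) + Ga³⁺(aq); thus Q = ([Fe²⁺(aq)]^3·[Ga³⁺(aq)]) / [Fe³⁺(aq)]^3.
Isolating [Fe³⁺(aq)] in Q = 10^{−2.889} yields log [Fe³⁺(aq)] = −0.175, i.e. 0.67 M.

0.67 M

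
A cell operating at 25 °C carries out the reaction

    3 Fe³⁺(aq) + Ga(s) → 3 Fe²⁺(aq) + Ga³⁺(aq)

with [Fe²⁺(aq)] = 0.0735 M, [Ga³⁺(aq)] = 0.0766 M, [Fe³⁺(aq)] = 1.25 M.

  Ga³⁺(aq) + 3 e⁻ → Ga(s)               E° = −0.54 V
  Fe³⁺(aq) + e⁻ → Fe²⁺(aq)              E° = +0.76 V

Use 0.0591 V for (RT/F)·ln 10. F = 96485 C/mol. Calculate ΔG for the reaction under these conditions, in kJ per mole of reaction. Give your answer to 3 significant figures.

−404 kJ/mol

The standard cell potential is +0.76 − (−0.54) = +1.30 V, with n = 3 electrons in the balanced equation.
The reaction quotient is ([Fe²⁺(aq)]^3·[Ga³⁺(aq)]) / [Fe³⁺(aq)]^3 = 1.56×10^−5; by Nernst, E = +1.30 − (0.0591/3)(−4.808) = +1.3947 V.
ΔG = −nFE = −(3)(96485)(+1.3947) J/mol = −404 kJ/mol.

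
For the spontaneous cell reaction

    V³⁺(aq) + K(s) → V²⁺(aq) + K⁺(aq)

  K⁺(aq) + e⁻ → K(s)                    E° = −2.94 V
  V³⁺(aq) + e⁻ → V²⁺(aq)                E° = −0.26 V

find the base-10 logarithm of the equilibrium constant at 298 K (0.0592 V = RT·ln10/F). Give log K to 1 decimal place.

log K = 45.3

The V³⁺/V²⁺ couple is reduced (cathode); E°cell = −0.26 − (−2.94) = +2.68 V with n = 1.
At equilibrium E = 0, so log K = nE°cell / 0.0592 = (1)(+2.68) / 0.0592 = 45.3.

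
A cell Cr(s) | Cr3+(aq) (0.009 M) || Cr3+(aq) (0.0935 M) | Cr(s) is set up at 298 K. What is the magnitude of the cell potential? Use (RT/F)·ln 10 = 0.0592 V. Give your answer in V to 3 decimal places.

For a concentration cell E°cell = 0, since both electrodes use the same couple.
The compartment with the higher Cr3+(aq) concentration (0.0935 M) acts as the cathode; ions are reduced there and produced at the dilute (0.009 M) anode.
With n = 3, Ecell = −(0.0592/3)·log([dilute]/[conc]) = −(0.0592/3)·log(0.009/0.0935) = +0.020 V.

0.020 V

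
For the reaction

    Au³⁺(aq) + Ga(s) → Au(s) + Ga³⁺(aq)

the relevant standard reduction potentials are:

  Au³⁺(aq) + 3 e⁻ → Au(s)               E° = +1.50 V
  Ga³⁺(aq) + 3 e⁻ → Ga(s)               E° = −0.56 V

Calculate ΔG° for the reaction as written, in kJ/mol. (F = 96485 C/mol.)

In the reaction as written Au³⁺(aq) is reduced, so the Au³⁺/Au couple is the cathode and Ga³⁺/Ga is the anode.
E°cell = +1.50 − (−0.56) = +2.06 V; balancing electrons gives n = 3.
ΔG° = −nFE°cell = −(3)(96485)(+2.06) J/mol = −596 kJ/mol.

−596 kJ/mol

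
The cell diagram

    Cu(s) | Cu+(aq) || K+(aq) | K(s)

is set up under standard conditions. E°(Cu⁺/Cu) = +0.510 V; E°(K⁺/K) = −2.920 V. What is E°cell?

By convention the left-hand electrode in cell notation is the anode (oxidation) and the right-hand electrode is the cathode (reduction).
E°cell = E°(right) − E°(left) = −2.920 − (+0.510) = −3.430 V.
The negative sign shows that, as written, the cell would require an external voltage to drive the reaction.

−3.430 V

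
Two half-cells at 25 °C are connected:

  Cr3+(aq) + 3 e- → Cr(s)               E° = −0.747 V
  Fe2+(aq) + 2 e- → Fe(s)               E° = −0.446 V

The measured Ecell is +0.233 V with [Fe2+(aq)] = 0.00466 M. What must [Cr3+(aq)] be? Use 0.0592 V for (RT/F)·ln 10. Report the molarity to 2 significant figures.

The Fe²⁺/Fe couple has the larger reduction potential, so it is the cathode: E°cell = −0.446 − (−0.747) = +0.301 V and n = 6.
Rearranging E = E° − (0.0592/n)·log Q gives log Q = 6(+0.301 − (+0.233))/0.0592 = 6.892.
The balanced reaction is 3 Fe2+(aq) + 2 Cr(s) → 3 Fe(s) + 2 Cr3+(aq), so Q = [Cr3+(aq)]^2 / [Fe2+(aq)]^3.
Substituting the known concentrations and solving, log [Cr3+(aq)] = −0.051 and [Cr3+(aq)] = 0.89 M.

0.89 M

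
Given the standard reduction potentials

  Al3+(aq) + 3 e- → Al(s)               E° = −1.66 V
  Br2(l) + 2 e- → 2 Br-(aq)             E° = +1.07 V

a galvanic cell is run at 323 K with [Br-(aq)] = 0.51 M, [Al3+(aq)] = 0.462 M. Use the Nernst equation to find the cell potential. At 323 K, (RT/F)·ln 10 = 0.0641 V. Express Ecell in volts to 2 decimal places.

The Br₂/Br⁻ couple has the more positive E°, so it is the cathode; Al³⁺/Al is the anode.
The standard potential is +1.07 − (−1.66) = +2.73 V and the balanced reaction transfers n = 6 electrons.
The balanced reaction is 3 Br2(l) + 2 Al(s) → 6 Br-(aq) + 2 Al3+(aq), so Q = [Br-(aq)]^6·[Al3+(aq)]^2 = 0.00376 and log Q = −2.425.
Applying E = E° − (RT ln10/nF)·log Q gives +2.73 − (0.0641/6)(−2.425) = +2.76 V.

+2.76 V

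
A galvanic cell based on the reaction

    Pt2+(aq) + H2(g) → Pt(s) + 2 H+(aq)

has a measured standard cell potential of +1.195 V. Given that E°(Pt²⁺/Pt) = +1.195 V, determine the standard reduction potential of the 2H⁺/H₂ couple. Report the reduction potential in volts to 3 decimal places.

+0.000 V

In the reaction as written the Pt²⁺/Pt couple is reduced (cathode) and 2H⁺/H₂ is oxidized (anode), so E°cell = E°(Pt²⁺/Pt) − E°(2H⁺/H₂).
E°(2H⁺/H₂) = E°(cathode) − E°cell = +1.195 − (+1.195) = +0.000 V.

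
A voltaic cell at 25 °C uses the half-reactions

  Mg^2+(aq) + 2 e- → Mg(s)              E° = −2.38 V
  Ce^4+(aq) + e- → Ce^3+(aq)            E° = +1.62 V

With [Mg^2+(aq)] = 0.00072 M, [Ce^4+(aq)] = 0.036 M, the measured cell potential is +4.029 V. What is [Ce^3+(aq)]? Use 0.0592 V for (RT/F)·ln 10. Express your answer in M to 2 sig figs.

0.43 M

The Ce⁴⁺/Ce³⁺ couple has the larger reduction potential, so it is the cathode: E°cell = +1.62 − (−2.38) = +4.00 V and n = 2.
Rearranging E = E° − (0.0592/n)·log Q gives log Q = 2(+4.00 − (+4.029))/0.0592 = −0.980.
The balanced reaction is 2 Ce^4+(aq) + Mg(s) → 2 Ce^3+(aq) + Mg^2+(aq), so Q = ([Ce^3+(aq)]^2·[Mg^2+(aq)]) / [Ce^4+(aq)]^2.
Solving for the unknown gives log [Ce^3+(aq)] = −0.362, so [Ce^3+(aq)] ≈ 0.43 M.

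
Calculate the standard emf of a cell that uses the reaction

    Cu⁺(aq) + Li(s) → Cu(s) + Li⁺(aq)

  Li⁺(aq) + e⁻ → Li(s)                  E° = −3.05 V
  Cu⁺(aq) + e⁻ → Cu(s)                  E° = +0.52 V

+3.57 V

Cu⁺(aq) gains electrons, so the Cu⁺/Cu couple is the cathode; the Li⁺/Li couple is the anode.
E°cell = E°(cathode) − E°(anode) = +0.52 − (−3.05) = +3.57 V.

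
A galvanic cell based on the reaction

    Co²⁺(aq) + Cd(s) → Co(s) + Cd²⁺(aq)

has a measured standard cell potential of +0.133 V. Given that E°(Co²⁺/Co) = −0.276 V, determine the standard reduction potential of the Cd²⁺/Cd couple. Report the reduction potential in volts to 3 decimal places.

−0.409 V

In the reaction as written the Co²⁺/Co couple is reduced (cathode) and Cd²⁺/Cd is oxidized (anode), so E°cell = E°(Co²⁺/Co) − E°(Cd²⁺/Cd).
E°(Cd²⁺/Cd) = E°(cathode) − E°cell = −0.276 − (+0.133) = −0.409 V.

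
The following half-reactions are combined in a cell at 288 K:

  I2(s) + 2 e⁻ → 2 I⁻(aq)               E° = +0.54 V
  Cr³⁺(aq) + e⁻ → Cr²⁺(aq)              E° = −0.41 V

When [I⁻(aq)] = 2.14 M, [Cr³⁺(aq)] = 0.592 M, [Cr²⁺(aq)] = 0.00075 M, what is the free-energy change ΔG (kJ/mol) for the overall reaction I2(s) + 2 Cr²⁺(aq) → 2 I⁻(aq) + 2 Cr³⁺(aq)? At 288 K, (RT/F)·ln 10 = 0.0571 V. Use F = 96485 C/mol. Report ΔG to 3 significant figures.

−148 kJ/mol

The standard cell potential is +0.54 − (−0.41) = +0.95 V, with n = 2 electrons in the balanced equation.
The reaction quotient is ([I⁻(aq)]^2·[Cr³⁺(aq)]^2) / [Cr²⁺(aq)]^2 = 2.85×10^6; by Nernst, E = +0.95 − (0.0571/2)(6.455) = +0.7657 V.
Finally ΔG = −nFE = −(2)(96485 C/mol)(+0.7657 V) = −148 kJ/mol.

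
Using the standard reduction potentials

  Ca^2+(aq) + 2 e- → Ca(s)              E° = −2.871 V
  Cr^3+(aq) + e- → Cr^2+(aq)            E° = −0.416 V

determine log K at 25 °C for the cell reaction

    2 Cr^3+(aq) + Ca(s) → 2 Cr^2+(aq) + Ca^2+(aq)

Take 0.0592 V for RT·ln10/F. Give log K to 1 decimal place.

log K = 82.9

The Cr³⁺/Cr²⁺ couple is reduced (cathode); E°cell = −0.416 − (−2.871) = +2.455 V with n = 2.
At equilibrium E = 0, so log K = nE°cell / 0.0592 = (2)(+2.455) / 0.0592 = 82.9.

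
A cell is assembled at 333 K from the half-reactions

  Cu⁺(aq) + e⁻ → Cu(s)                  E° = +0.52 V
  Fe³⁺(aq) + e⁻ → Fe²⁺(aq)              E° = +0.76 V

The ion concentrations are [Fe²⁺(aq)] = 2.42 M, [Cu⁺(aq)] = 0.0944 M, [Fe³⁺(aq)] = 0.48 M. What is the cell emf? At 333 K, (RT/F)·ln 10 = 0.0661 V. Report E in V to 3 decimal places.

+0.261 V

The Fe³⁺/Fe²⁺ couple has the more positive E°, so it is the cathode; Cu⁺/Cu is the anode.
E°cell = +0.76 − (+0.52) = +0.24 V, with n = 1 electron transferred.
Balancing gives Fe³⁺(aq) + Cu(s) → Fe²⁺(aq) + Cu⁺(aq); hence Q = ([Fe²⁺(aq)]·[Cu⁺(aq)]) / [Fe³⁺(aq)] = 0.476 (log Q = −0.322).
Applying E = E° − (RT ln10/nF)·log Q gives +0.24 − (0.0661/1)(−0.322) = +0.261 V.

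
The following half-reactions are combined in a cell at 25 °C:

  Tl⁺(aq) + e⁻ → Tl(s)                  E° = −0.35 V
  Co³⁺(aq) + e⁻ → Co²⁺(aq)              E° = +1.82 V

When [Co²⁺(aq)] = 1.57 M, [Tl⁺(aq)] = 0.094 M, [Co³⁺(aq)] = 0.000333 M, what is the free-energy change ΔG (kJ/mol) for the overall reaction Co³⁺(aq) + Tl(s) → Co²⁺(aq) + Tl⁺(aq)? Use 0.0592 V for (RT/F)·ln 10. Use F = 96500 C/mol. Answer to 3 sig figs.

E°cell = +1.82 − (−0.35) = +2.17 V; the balanced reaction transfers n = 1 electron.
Here Q = ([Co²⁺(aq)]·[Tl⁺(aq)]) / [Co³⁺(aq)] = 443 (log Q = 2.647), giving E = +2.17 − (0.0592/1)·(2.647) = +2.0133 V.
ΔG = −nFE = −(1)(96500)(+2.0133) J/mol = −194 kJ/mol.

−194 kJ/mol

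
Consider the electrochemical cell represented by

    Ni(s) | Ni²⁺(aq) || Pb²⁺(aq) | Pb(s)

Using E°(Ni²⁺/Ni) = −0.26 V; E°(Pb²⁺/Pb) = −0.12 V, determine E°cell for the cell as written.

By convention the left-hand electrode in cell notation is the anode (oxidation) and the right-hand electrode is the cathode (reduction).
E°cell = E°(right) − E°(left) = −0.12 − (−0.26) = +0.14 V.

+0.14 V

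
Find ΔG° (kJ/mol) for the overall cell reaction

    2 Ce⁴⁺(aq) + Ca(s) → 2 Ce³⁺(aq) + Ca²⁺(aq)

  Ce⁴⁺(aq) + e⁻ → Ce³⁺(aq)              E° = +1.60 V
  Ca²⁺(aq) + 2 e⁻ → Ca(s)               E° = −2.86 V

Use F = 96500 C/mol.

−861 kJ/mol

In the reaction as written Ce⁴⁺(aq) is reduced, so the Ce⁴⁺/Ce³⁺ couple is the cathode and Ca²⁺/Ca is the anode.
E°cell = +1.60 − (−2.86) = +4.46 V; balancing electrons gives n = 2.
ΔG° = −nFE°cell = −(2)(96500)(+4.46) J/mol = −861 kJ/mol.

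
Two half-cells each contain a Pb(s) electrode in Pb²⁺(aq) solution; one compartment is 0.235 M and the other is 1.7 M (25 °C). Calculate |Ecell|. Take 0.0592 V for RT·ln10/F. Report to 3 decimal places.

0.025 V

For a concentration cell E°cell = 0, since both electrodes use the same couple.
The compartment with the higher Pb²⁺(aq) concentration (1.7 M) acts as the cathode; ions are reduced there and produced at the dilute (0.235 M) anode.
With n = 2, Ecell = −(0.0592/2)·log([dilute]/[conc]) = −(0.0592/2)·log(0.235/1.7) = +0.025 V.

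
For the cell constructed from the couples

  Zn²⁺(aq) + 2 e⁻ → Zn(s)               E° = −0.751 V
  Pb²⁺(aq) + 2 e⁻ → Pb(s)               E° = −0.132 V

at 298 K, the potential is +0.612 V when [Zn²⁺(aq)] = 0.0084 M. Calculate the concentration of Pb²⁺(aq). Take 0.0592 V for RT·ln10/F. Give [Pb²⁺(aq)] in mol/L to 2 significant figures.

Pb²⁺/Pb is the cathode (higher E°); E°cell = −0.132 − (−0.751) = +0.619 V with n = 2.
Since E = E° − (0.0592/n)·log Q, log Q = n(E° − E)/0.0592 = 0.236.
For Pb²⁺(aq) + Zn(s) → Pb(s) + Zn²⁺(aq), the reaction quotient is Q = [Zn²⁺(aq)] / [Pb²⁺(aq)].
Solving for the unknown gives log [Pb²⁺(aq)] = −2.312, so [Pb²⁺(aq)] ≈ 0.0049 M.

0.0049 M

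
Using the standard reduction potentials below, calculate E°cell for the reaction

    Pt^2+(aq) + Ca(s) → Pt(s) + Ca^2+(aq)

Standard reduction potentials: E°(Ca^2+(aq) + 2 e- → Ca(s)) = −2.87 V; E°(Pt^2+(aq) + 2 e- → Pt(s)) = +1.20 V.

Pt^2+(aq) gains electrons, so the Pt²⁺/Pt couple is the cathode; the Ca²⁺/Ca couple is the anode.
E°cell = E°(cathode) − E°(anode) = +1.20 − (−2.87) = +4.07 V.

+4.07 V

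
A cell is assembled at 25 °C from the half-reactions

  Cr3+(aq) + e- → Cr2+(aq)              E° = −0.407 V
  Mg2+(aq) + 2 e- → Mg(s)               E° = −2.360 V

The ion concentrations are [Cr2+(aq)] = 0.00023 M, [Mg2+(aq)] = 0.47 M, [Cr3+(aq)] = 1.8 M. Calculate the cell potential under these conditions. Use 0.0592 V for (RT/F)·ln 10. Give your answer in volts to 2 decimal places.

Cr³⁺/Cr²⁺ is reduced (cathode, E° = −0.407 V) and Mg²⁺/Mg is oxidized (anode).
E°cell = E°cat − E°an = −0.407 − (−2.360) = +1.953 V; n = 2.
The balanced reaction is 2 Cr3+(aq) + Mg(s) → 2 Cr2+(aq) + Mg2+(aq), so Q = ([Cr2+(aq)]^2·[Mg2+(aq)]) / [Cr3+(aq)]^2 = 7.67×10^−9 and log Q = −8.115.
By the Nernst equation, E = +1.953 − (0.0592/2)·(−8.115) = +2.19 V.

+2.19 V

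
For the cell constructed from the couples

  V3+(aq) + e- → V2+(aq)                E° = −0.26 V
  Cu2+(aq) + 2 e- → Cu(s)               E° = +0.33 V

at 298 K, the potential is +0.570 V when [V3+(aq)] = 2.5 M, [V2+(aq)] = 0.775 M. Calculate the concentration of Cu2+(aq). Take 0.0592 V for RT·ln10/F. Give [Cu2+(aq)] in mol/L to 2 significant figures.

2.2 M

The Cu²⁺/Cu couple has the larger reduction potential, so it is the cathode: E°cell = +0.33 − (−0.26) = +0.59 V and n = 2.
Rearranging E = E° − (0.0592/n)·log Q gives log Q = 2(+0.59 − (+0.570))/0.0592 = 0.676.
Balancing electrons gives Cu2+(aq) + 2 V2+(aq) → Cu(s) + 2 V3+(aq); thus Q = [V3+(aq)]^2 / ([Cu2+(aq)]·[V2+(aq)]^2).
Isolating [Cu2+(aq)] in Q = 10^{0.676} yields log [Cu2+(aq)] = 0.341, i.e. 2.2 M.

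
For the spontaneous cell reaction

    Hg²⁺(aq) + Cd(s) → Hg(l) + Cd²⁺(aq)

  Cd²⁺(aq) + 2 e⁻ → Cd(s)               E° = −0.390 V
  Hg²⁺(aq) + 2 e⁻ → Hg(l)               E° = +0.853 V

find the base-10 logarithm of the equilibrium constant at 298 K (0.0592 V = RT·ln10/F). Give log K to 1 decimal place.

log K = 42.0

The Hg²⁺/Hg couple is reduced (cathode); E°cell = +0.853 − (−0.390) = +1.243 V with n = 2.
At equilibrium E = 0, so log K = nE°cell / 0.0592 = (2)(+1.243) / 0.0592 = 42.0.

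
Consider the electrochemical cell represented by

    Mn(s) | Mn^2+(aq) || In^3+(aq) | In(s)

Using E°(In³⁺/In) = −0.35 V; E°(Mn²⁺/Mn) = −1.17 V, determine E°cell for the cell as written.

+0.82 V

By convention the left-hand electrode in cell notation is the anode (oxidation) and the right-hand electrode is the cathode (reduction).
E°cell = E°(right) − E°(left) = −0.35 − (−1.17) = +0.82 V.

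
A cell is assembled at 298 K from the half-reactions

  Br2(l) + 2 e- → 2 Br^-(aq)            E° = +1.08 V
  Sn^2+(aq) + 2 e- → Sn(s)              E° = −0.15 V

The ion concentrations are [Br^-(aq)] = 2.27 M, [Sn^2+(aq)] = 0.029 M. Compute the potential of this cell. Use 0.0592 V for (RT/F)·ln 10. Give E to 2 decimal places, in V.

Br₂/Br⁻ is reduced (cathode, E° = +1.08 V) and Sn²⁺/Sn is oxidized (anode).
E°cell = E°cat − E°an = +1.08 − (−0.15) = +1.23 V; n = 2.
For the overall reaction Br2(l) + Sn(s) → 2 Br^-(aq) + Sn^2+(aq), Q = [Br^-(aq)]^2·[Sn^2+(aq)] = 0.149, giving log Q = −0.826.
By the Nernst equation, E = +1.23 − (0.0592/2)·(−0.826) = +1.25 V.

+1.25 V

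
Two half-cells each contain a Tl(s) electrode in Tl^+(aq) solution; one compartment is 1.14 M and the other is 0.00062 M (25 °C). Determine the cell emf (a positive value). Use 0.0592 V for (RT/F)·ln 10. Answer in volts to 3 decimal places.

0.193 V

For a concentration cell E°cell = 0, since both electrodes use the same couple.
The compartment with the higher Tl^+(aq) concentration (1.14 M) acts as the cathode; ions are reduced there and produced at the dilute (0.00062 M) anode.
With n = 1, Ecell = −(0.0592/1)·log([dilute]/[conc]) = −(0.0592/1)·log(0.00062/1.14) = +0.193 V.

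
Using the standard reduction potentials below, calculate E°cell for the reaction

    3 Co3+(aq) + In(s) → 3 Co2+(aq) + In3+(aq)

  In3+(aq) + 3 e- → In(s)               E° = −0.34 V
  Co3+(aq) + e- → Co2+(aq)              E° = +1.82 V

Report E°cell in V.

+2.16 V

Co3+(aq) gains electrons, so the Co³⁺/Co²⁺ couple is the cathode; the In³⁺/In couple is the anode.
E°cell = E°(cathode) − E°(anode) = +1.82 − (−0.34) = +2.16 V.
The positive value indicates the reaction is spontaneous as written.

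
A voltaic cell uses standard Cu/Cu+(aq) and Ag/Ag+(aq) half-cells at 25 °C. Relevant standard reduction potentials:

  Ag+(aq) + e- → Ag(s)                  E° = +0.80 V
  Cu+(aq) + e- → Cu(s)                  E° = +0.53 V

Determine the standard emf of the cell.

+0.27 V

Of the two couples in this cell, the one with the more positive reduction potential is reduced at the cathode: here that is Ag⁺/Ag (+0.80 V); Cu⁺/Cu (+0.53 V) is the anode.
E°cell = E°(cathode) − E°(anode) = +0.80 − (+0.53) = +0.27 V.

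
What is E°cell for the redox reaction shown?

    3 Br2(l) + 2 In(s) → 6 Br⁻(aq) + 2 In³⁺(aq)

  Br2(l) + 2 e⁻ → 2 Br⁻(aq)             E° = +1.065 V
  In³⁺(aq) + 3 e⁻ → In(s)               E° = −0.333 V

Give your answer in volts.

+1.398 V

Br2(l) gains electrons, so the Br₂/Br⁻ couple is the cathode; the In³⁺/In couple is the anode.
E°cell = E°(cathode) − E°(anode) = +1.065 − (−0.333) = +1.398 V.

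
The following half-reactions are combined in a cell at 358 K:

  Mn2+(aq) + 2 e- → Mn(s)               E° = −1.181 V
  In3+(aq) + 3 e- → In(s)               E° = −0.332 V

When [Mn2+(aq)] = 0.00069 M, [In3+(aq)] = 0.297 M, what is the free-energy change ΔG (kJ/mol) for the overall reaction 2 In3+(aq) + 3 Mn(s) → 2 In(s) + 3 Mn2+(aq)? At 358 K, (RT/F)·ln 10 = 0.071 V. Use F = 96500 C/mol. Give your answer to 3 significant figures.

−549 kJ/mol

E°cell = −0.332 − (−1.181) = +0.849 V; the balanced reaction transfers n = 6 electrons.
Q = [Mn2+(aq)]^3 / [In3+(aq)]^2 = 3.72×10^−9, so log Q = −8.429 and E = +0.849 − (0.071/6)(−8.429) = +0.9487 V.
Then ΔG = −nFE = −6 × 96500 × +0.9487 J/mol = −549 kJ/mol.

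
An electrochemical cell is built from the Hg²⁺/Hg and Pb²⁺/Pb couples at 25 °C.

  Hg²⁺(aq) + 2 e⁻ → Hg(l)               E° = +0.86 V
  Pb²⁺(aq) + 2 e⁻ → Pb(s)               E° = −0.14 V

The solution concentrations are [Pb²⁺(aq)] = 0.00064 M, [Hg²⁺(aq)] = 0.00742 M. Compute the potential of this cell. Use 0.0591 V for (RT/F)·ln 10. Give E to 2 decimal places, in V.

Hg²⁺/Hg is reduced (cathode, E° = +0.86 V) and Pb²⁺/Pb is oxidized (anode).
The standard potential is +0.86 − (−0.14) = +1.00 V and the balanced reaction transfers n = 2 electrons.
The balanced reaction is Hg²⁺(aq) + Pb(s) → Hg(l) + Pb²⁺(aq), so Q = [Pb²⁺(aq)] / [Hg²⁺(aq)] = 0.0863 and log Q = −1.064.
E = E° − (0.0591/n)·log Q = +1.00 − (0.0591/2)(−1.064) = +1.03 V.

+1.03 V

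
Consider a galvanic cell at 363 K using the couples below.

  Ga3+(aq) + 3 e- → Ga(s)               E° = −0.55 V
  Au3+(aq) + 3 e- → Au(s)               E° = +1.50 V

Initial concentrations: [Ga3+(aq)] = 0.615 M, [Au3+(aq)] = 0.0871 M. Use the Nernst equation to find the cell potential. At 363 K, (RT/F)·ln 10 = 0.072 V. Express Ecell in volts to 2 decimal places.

+2.03 V

Au³⁺/Au is reduced (cathode, E° = +1.50 V) and Ga³⁺/Ga is oxidized (anode).
E°cell = E°cat − E°an = +1.50 − (−0.55) = +2.05 V; n = 3.
The balanced reaction is Au3+(aq) + Ga(s) → Au(s) + Ga3+(aq), so Q = [Ga3+(aq)] / [Au3+(aq)] = 7.06 and log Q = 0.849.
E = E° − (0.072/n)·log Q = +2.05 − (0.072/3)(0.849) = +2.03 V.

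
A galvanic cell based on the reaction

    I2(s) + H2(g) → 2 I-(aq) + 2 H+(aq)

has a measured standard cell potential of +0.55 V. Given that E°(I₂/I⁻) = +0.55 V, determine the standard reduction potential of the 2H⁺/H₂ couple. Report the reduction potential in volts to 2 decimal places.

In the reaction as written the I₂/I⁻ couple is reduced (cathode) and 2H⁺/H₂ is oxidized (anode), so E°cell = E°(I₂/I⁻) − E°(2H⁺/H₂).
E°(2H⁺/H₂) = E°(cathode) − E°cell = +0.55 − (+0.55) = +0.00 V.

+0.00 V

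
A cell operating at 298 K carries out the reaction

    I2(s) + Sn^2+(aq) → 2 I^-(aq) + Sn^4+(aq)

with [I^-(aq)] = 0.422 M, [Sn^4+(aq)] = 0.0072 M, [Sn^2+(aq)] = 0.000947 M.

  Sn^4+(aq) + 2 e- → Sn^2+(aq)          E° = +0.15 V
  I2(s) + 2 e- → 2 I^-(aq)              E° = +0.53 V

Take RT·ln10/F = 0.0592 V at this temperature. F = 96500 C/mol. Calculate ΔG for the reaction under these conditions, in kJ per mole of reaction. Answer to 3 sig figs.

E°cell = +0.53 − (+0.15) = +0.38 V; the balanced reaction transfers n = 2 electrons.
The reaction quotient is ([I^-(aq)]^2·[Sn^4+(aq)]) / [Sn^2+(aq)] = 1.35; by Nernst, E = +0.38 − (0.0592/2)(0.132) = +0.3761 V.
Then ΔG = −nFE = −2 × 96500 × +0.3761 J/mol = −72.6 kJ/mol.

−72.6 kJ/mol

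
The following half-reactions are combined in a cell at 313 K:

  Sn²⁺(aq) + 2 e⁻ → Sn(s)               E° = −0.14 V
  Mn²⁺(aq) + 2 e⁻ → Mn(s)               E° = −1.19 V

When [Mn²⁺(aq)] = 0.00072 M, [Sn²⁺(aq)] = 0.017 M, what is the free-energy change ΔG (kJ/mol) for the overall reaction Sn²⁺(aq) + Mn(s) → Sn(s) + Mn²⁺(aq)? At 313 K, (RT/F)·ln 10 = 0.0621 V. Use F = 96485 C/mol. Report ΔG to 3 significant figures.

E°cell = −0.14 − (−1.19) = +1.05 V; the balanced reaction transfers n = 2 electrons.
Here Q = [Mn²⁺(aq)] / [Sn²⁺(aq)] = 0.0424 (log Q = −1.373), giving E = +1.05 − (0.0621/2)·(−1.373) = +1.0926 V.
Then ΔG = −nFE = −2 × 96485 × +1.0926 J/mol = −211 kJ/mol.

−211 kJ/mol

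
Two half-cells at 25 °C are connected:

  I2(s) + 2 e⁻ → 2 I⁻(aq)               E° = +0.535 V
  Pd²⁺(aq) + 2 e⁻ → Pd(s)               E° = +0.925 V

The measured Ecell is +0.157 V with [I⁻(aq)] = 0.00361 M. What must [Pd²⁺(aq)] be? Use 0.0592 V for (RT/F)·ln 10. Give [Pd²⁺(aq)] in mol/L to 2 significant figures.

Pd²⁺/Pd is the cathode (higher E°); E°cell = +0.925 − (+0.535) = +0.390 V with n = 2.
Since E = E° − (0.0592/n)·log Q, log Q = n(E° − E)/0.0592 = 7.872.
For Pd²⁺(aq) + 2 I⁻(aq) → Pd(s) + I2(s), the reaction quotient is Q = 1 / ([Pd²⁺(aq)]·[I⁻(aq)]^2).
Isolating [Pd²⁺(aq)] in Q = 10^{7.872} yields log [Pd²⁺(aq)] = −2.987, i.e. 0.0010 M.

0.0010 M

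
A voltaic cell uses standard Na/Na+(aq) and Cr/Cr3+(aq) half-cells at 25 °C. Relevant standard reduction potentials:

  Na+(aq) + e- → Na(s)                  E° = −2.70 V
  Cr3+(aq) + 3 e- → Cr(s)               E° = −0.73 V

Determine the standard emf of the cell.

+1.97 V

The Cr³⁺/Cr couple has the higher E°, so Cr ion is reduced (cathode) and Na is oxidized (anode).
E°cell = E°(cathode) − E°(anode) = −0.73 − (−2.70) = +1.97 V.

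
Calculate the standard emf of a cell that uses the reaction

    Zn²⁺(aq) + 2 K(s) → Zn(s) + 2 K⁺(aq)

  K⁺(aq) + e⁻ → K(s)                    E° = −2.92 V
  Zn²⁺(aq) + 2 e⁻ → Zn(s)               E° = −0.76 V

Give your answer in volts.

Zn²⁺(aq) gains electrons, so the Zn²⁺/Zn couple is the cathode; the K⁺/K couple is the anode.
E°cell = E°(cathode) − E°(anode) = −0.76 − (−2.92) = +2.16 V.

+2.16 V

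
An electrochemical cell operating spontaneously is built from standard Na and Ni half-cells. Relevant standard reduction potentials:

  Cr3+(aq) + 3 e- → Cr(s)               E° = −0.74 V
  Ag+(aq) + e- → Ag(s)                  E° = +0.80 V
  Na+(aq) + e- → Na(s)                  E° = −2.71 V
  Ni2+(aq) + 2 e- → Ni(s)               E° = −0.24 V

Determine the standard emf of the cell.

+2.47 V

The Ni²⁺/Ni couple has the higher E°, so Ni ion is reduced (cathode) and Na is oxidized (anode).
E°cell = E°(cathode) − E°(anode) = −0.24 − (−2.71) = +2.47 V.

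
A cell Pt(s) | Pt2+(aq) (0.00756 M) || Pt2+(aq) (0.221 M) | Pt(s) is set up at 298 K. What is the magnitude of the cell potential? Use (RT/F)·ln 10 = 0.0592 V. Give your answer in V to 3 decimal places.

For a concentration cell E°cell = 0, since both electrodes use the same couple.
The compartment with the higher Pt2+(aq) concentration (0.221 M) acts as the cathode; ions are reduced there and produced at the dilute (0.00756 M) anode.
With n = 2, Ecell = −(0.0592/2)·log([dilute]/[conc]) = −(0.0592/2)·log(0.00756/0.221) = +0.043 V.

0.043 V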